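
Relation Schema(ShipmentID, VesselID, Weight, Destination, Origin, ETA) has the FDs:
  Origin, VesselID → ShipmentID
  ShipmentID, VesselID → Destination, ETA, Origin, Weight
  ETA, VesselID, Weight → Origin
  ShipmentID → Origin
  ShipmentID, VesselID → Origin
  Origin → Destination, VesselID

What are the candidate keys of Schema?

{ETA, VesselID, Weight}, {Origin}, {ShipmentID}

Closure of {Origin} is {Destination, ETA, Origin, ShipmentID, VesselID, Weight}, the whole schema; {Origin} is a candidate key.
Closure of {ShipmentID} is {Destination, ETA, Origin, ShipmentID, VesselID, Weight}, the whole schema; {ShipmentID} is a candidate key.
Closure of {ETA, VesselID, Weight} is {Destination, ETA, Origin, ShipmentID, VesselID, Weight}, the whole schema; {ETA, VesselID, Weight} is a candidate key.
These are minimal and exhaustive — every other superkey contains one of them.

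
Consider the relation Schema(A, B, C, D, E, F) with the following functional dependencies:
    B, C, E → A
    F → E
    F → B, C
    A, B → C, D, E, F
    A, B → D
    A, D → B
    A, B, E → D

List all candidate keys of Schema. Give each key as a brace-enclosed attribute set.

{F}⁺ = {A, B, C, D, E, F} — all of the relation — so {F} is a candidate key.
{A, B}⁺ = {A, B, C, D, E, F} — all of the relation — so {A, B} is a candidate key.
{A, D}⁺ = {A, B, C, D, E, F} — all of the relation — so {A, D} is a candidate key.
{B, C, E}⁺ = {A, B, C, D, E, F} — all of the relation — so {B, C, E} is a candidate key.
These are minimal and exhaustive — every other superkey contains one of them.

{A, B}, {A, D}, {B, C, E}, {F}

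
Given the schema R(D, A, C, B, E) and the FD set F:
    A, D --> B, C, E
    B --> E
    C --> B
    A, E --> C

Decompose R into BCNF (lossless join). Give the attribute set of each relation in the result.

{A, C, D}; {B, C}; {B, E}

Candidate key of the original relation: {A, D}.
{A, B, C, D, E}: {B} determines {B, E} here but is not a superkey — split on B --> E, giving {B, E} and {A, B, C, D}.
{B, E}: every determinant is a superkey — BCNF.
{A, B, C, D}: {C} determines {B, C} here but is not a superkey — split on C --> B, giving {B, C} and {A, C, D}.
{B, C}: every determinant is a superkey — BCNF.
{A, C, D}: every determinant is a superkey — BCNF.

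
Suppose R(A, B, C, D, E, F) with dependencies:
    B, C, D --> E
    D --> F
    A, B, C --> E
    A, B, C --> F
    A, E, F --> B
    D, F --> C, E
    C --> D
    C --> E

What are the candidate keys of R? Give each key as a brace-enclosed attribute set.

{A, C}, {A, D}

No FD produces {A}, so it must be in every candidate key.
{A, C}⁺ = {A, B, C, D, E, F} — all of the relation — so {A, C} is a candidate key.
{A, D}⁺ = {A, B, C, D, E, F} — all of the relation — so {A, D} is a candidate key.
These are minimal and exhaustive — every other superkey contains one of them.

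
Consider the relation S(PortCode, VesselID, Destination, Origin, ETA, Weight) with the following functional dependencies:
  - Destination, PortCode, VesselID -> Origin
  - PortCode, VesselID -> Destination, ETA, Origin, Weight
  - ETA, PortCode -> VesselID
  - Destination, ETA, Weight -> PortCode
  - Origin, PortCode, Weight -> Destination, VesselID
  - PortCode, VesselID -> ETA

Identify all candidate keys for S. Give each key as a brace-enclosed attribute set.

{Destination, ETA, Weight}, {ETA, PortCode}, {Origin, PortCode, Weight}, {PortCode, VesselID}

Closure of {ETA, PortCode} is {Destination, ETA, Origin, PortCode, VesselID, Weight}, the whole schema; {ETA, PortCode} is a candidate key.
Closure of {PortCode, VesselID} is {Destination, ETA, Origin, PortCode, VesselID, Weight}, the whole schema; {PortCode, VesselID} is a candidate key.
Closure of {Destination, ETA, Weight} is {Destination, ETA, Origin, PortCode, VesselID, Weight}, the whole schema; {Destination, ETA, Weight} is a candidate key.
Closure of {Origin, PortCode, Weight} is {Destination, ETA, Origin, PortCode, VesselID, Weight}, the whole schema; {Origin, PortCode, Weight} is a candidate key.
No proper subset of any of these is a key, and no other minimal superkey exists.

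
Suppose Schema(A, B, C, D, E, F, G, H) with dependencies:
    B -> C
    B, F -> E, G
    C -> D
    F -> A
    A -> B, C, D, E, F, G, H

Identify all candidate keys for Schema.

{A} is a candidate key since {A}⁺ = {A, B, C, D, E, F, G, H} covers every attribute.
{F} is a candidate key since {F}⁺ = {A, B, C, D, E, F, G, H} covers every attribute.
No proper subset of any of these is a key, and no other minimal superkey exists.

{A}, {F}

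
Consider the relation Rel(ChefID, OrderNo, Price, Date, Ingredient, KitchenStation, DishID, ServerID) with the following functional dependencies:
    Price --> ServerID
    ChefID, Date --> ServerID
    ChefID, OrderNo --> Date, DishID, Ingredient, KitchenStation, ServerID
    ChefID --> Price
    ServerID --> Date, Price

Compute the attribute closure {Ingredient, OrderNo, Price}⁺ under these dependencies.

Start with {Ingredient, OrderNo, Price}.
Price --> ServerID applies; add {ServerID} → now {Ingredient, OrderNo, Price, ServerID}.
ServerID --> Date, Price applies; add {Date} → now {Date, Ingredient, OrderNo, Price, ServerID}.
No further FD applies.

{Date, Ingredient, OrderNo, Price, ServerID}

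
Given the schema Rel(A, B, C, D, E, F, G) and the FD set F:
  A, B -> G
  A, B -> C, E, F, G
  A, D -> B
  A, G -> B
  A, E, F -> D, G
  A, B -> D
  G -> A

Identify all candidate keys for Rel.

{G} is a candidate key since {G}⁺ = {A, B, C, D, E, F, G} covers every attribute.
{A, B} is a candidate key since {A, B}⁺ = {A, B, C, D, E, F, G} covers every attribute.
{A, D} is a candidate key since {A, D}⁺ = {A, B, C, D, E, F, G} covers every attribute.
{A, E, F} is a candidate key since {A, E, F}⁺ = {A, B, C, D, E, F, G} covers every attribute.
These are minimal and exhaustive — every other superkey contains one of them.

{A, B}, {A, D}, {A, E, F}, {G}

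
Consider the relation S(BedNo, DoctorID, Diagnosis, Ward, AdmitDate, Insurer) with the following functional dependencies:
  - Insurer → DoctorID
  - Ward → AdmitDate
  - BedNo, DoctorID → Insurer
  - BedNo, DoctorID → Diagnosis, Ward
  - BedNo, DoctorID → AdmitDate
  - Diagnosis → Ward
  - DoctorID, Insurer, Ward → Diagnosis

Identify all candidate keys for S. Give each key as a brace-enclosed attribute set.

{BedNo, DoctorID}, {BedNo, Insurer}

No FD produces {BedNo}, so it must be in every candidate key.
{BedNo, DoctorID} is a candidate key since {BedNo, DoctorID}⁺ = {AdmitDate, BedNo, Diagnosis, DoctorID, Insurer, Ward} covers every attribute.
{BedNo, Insurer} is a candidate key since {BedNo, Insurer}⁺ = {AdmitDate, BedNo, Diagnosis, DoctorID, Insurer, Ward} covers every attribute.
No proper subset of any of these is a key, and no other minimal superkey exists.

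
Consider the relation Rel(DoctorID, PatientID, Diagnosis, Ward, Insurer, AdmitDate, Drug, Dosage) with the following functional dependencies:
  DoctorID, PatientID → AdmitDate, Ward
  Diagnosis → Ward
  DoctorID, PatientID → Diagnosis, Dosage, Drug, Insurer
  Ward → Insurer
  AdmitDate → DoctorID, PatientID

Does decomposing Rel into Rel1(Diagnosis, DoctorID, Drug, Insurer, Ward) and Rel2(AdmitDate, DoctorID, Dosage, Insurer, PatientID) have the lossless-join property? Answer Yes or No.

Common attributes: {DoctorID, Insurer}; their closure is {DoctorID, Insurer}.
Rel1 ⊄ {DoctorID, Insurer} and Rel2 ⊄ {DoctorID, Insurer}, so the split is lossy.

No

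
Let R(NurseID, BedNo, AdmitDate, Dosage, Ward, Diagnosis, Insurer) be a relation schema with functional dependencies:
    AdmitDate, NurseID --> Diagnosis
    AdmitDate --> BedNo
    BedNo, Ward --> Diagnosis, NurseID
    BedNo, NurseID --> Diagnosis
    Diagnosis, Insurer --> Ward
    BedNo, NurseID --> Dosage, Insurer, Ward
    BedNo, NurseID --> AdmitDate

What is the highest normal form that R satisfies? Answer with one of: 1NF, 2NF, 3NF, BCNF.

3NF

Candidate keys: {AdmitDate, Diagnosis, Insurer}, {AdmitDate, NurseID}, {AdmitDate, Ward}, {BedNo, Diagnosis, Insurer}, {BedNo, NurseID}, {BedNo, Ward}. Prime attributes: {AdmitDate, BedNo, Diagnosis, Insurer, NurseID, Ward}.
AdmitDate --> BedNo breaks BCNF: {AdmitDate}⁺ = {AdmitDate, BedNo}, so {AdmitDate} is not a superkey.
Since {BedNo} ⊆ prime attributes and every other non-superkey FD also has a prime right side, the schema is in 3NF.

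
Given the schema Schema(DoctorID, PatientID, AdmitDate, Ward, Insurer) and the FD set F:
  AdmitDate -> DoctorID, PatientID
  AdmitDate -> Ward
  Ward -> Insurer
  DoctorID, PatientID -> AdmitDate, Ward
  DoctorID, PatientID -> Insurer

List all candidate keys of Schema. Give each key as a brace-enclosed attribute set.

{AdmitDate} is a candidate key since {AdmitDate}⁺ = {AdmitDate, DoctorID, Insurer, PatientID, Ward} covers every attribute.
{DoctorID, PatientID} is a candidate key since {DoctorID, PatientID}⁺ = {AdmitDate, DoctorID, Insurer, PatientID, Ward} covers every attribute.
No proper subset of any of these is a key, and no other minimal superkey exists.

{AdmitDate}, {DoctorID, PatientID}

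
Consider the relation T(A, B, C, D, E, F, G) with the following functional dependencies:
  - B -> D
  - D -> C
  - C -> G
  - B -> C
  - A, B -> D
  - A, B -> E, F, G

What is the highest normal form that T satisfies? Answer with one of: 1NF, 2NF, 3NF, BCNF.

Candidate key: {A, B}. Prime attributes: {A, B}.
B -> D breaks BCNF: {B}⁺ = {B, C, D, G}, so {B} is not a superkey.
B -> D has non-prime {D} on the right and a non-superkey on the left, so 3NF fails.
{B} is a proper subset of the key {A, B}, and {B}⁺ contains the non-prime attributes {C, D, G} — a partial dependency, so 2NF is violated.

1NF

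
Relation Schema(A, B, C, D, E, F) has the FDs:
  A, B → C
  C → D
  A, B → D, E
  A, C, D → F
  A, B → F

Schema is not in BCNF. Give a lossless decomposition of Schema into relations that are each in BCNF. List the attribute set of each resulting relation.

Candidate key of the original relation: {A, B}.
{A, B, C, D, E, F}: {C} determines {C, D} here but is not a superkey — split on C → D, giving {C, D} and {A, B, C, E, F}.
{C, D} has no BCNF violation.
{A, B, C, E, F}: {A, C} determines {A, C, F} here but is not a superkey — split on A, C → F, giving {A, C, F} and {A, B, C, E}.
{A, C, F} has no BCNF violation.
{A, B, C, E} has no BCNF violation.

{A, B, C, E}; {A, C, F}; {C, D}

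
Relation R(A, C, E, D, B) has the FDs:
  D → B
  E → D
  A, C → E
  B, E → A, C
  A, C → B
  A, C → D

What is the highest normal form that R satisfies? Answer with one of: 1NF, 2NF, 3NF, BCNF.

Candidate keys: {A, C}, {E}. Prime attributes: {A, C, E}.
For D → B we have {D}⁺ = {B, D}; {D} is not a superkey, so BCNF fails.
D → B determines the non-prime attribute {B} from a non-superkey — 3NF is violated.
No proper subset of a key has a non-prime attribute in its closure, so there is no partial dependency; 2NF holds.

2NF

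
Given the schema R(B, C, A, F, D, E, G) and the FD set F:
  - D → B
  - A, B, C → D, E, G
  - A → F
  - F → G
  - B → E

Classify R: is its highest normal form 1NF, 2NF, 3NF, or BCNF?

Candidate keys: {A, B, C}, {A, C, D}. Prime attributes: {A, B, C, D}.
For D → B we have {D}⁺ = {B, D, E}; {D} is not a superkey, so BCNF fails.
Because {F} is non-prime and the left side of A → F is not a superkey, the relation is not in 3NF.
Since {A} ⊂ {A, B, C} and {A}⁺ ⊇ {F, G} with {F, G} non-prime, there is a partial dependency; 2NF fails.

1NF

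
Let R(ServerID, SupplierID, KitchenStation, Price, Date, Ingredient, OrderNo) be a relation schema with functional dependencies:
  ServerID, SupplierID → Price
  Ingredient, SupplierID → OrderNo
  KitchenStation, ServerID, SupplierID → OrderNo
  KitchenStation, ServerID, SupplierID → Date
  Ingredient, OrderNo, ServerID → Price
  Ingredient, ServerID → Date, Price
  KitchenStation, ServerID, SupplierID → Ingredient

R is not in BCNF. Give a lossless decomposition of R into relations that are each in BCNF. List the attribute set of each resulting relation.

Candidate key of the original relation: {KitchenStation, ServerID, SupplierID}.
Within {Date, Ingredient, KitchenStation, OrderNo, Price, ServerID, SupplierID}: {ServerID, SupplierID}⁺ ∩ {Date, Ingredient, KitchenStation, OrderNo, Price, ServerID, SupplierID} = {Price, ServerID, SupplierID}, not the whole set, so ServerID, SupplierID → Price violates BCNF; decompose into {Price, ServerID, SupplierID} and {Date, Ingredient, KitchenStation, OrderNo, ServerID, SupplierID}.
{Price, ServerID, SupplierID}: every determinant is a superkey — BCNF.
Within {Date, Ingredient, KitchenStation, OrderNo, ServerID, SupplierID}: {Ingredient, SupplierID}⁺ ∩ {Date, Ingredient, KitchenStation, OrderNo, ServerID, SupplierID} = {Ingredient, OrderNo, SupplierID}, not the whole set, so Ingredient, SupplierID → OrderNo violates BCNF; decompose into {Ingredient, OrderNo, SupplierID} and {Date, Ingredient, KitchenStation, ServerID, SupplierID}.
{Ingredient, OrderNo, SupplierID}: every determinant is a superkey — BCNF.
Within {Date, Ingredient, KitchenStation, ServerID, SupplierID}: {Ingredient, ServerID}⁺ ∩ {Date, Ingredient, KitchenStation, ServerID, SupplierID} = {Date, Ingredient, ServerID}, not the whole set, so Ingredient, ServerID → Date violates BCNF; decompose into {Date, Ingredient, ServerID} and {Ingredient, KitchenStation, ServerID, SupplierID}.
{Date, Ingredient, ServerID}: every determinant is a superkey — BCNF.
{Ingredient, KitchenStation, ServerID, SupplierID}: every determinant is a superkey — BCNF.

{Date, Ingredient, ServerID}; {Ingredient, KitchenStation, ServerID, SupplierID}; {Ingredient, OrderNo, SupplierID}; {Price, ServerID, SupplierID}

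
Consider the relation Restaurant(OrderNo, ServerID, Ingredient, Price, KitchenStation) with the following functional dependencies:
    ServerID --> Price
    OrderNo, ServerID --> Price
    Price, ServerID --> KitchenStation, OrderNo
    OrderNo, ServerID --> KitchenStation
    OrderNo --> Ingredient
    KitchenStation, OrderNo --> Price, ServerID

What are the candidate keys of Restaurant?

{KitchenStation, OrderNo}, {ServerID}

{ServerID} is a candidate key since {ServerID}⁺ = {Ingredient, KitchenStation, OrderNo, Price, ServerID} covers every attribute.
{KitchenStation, OrderNo} is a candidate key since {KitchenStation, OrderNo}⁺ = {Ingredient, KitchenStation, OrderNo, Price, ServerID} covers every attribute.
No proper subset of any of these is a key, and no other minimal superkey exists.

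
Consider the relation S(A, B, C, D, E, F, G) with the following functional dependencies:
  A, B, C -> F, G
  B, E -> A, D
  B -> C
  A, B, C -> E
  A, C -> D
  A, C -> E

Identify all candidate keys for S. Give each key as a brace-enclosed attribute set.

No FD produces {B}, so it must be in every candidate key.
{A, B} is a candidate key since {A, B}⁺ = {A, B, C, D, E, F, G} covers every attribute.
{B, E} is a candidate key since {B, E}⁺ = {A, B, C, D, E, F, G} covers every attribute.
These are minimal and exhaustive — every other superkey contains one of them.

{A, B}, {B, E}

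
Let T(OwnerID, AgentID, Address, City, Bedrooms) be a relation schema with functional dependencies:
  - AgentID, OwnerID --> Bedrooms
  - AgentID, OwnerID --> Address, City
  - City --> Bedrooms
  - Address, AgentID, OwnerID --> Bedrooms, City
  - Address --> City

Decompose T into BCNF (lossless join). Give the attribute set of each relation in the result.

{Address, AgentID, OwnerID}; {Address, City}; {Bedrooms, City}

Candidate key of the original relation: {AgentID, OwnerID}.
{Address, AgentID, Bedrooms, City, OwnerID}: {City} determines {Bedrooms, City} here but is not a superkey — split on City --> Bedrooms, giving {Bedrooms, City} and {Address, AgentID, City, OwnerID}.
{Bedrooms, City}: every determinant is a superkey — BCNF.
{Address, AgentID, City, OwnerID}: {Address} determines {Address, City} here but is not a superkey — split on Address --> City, giving {Address, City} and {Address, AgentID, OwnerID}.
{Address, City}: every determinant is a superkey — BCNF.
{Address, AgentID, OwnerID}: every determinant is a superkey — BCNF.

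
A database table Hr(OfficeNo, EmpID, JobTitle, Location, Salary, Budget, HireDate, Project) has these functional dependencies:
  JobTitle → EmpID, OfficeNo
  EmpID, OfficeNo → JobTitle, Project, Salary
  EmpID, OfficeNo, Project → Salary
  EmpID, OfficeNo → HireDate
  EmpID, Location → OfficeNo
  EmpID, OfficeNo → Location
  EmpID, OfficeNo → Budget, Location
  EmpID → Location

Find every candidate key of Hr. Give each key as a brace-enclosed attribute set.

{EmpID} is a candidate key since {EmpID}⁺ = {Budget, EmpID, HireDate, JobTitle, Location, OfficeNo, Project, Salary} covers every attribute.
{JobTitle} is a candidate key since {JobTitle}⁺ = {Budget, EmpID, HireDate, JobTitle, Location, OfficeNo, Project, Salary} covers every attribute.
No proper subset of any of these is a key, and no other minimal superkey exists.

{EmpID}, {JobTitle}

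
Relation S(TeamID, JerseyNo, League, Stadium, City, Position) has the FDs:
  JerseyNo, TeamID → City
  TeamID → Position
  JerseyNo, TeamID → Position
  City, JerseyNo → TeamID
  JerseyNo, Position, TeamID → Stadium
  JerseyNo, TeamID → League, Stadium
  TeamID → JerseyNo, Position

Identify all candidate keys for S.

{City, JerseyNo}, {TeamID}

Closure of {TeamID} is {City, JerseyNo, League, Position, Stadium, TeamID}, the whole schema; {TeamID} is a candidate key.
Closure of {City, JerseyNo} is {City, JerseyNo, League, Position, Stadium, TeamID}, the whole schema; {City, JerseyNo} is a candidate key.
These are minimal and exhaustive — every other superkey contains one of them.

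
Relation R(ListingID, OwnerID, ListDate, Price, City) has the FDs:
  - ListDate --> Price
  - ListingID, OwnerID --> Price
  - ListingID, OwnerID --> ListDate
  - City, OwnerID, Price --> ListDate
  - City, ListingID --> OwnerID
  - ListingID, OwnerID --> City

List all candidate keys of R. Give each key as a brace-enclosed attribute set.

{City, ListingID}, {ListingID, OwnerID}

Attributes never on any right-hand side: {ListingID} — every candidate key must contain it.
{City, ListingID}⁺ = {City, ListDate, ListingID, OwnerID, Price}, which is every attribute, so {City, ListingID} is a candidate key.
{ListingID, OwnerID}⁺ = {City, ListDate, ListingID, OwnerID, Price}, which is every attribute, so {ListingID, OwnerID} is a candidate key.
These are minimal and exhaustive — every other superkey contains one of them.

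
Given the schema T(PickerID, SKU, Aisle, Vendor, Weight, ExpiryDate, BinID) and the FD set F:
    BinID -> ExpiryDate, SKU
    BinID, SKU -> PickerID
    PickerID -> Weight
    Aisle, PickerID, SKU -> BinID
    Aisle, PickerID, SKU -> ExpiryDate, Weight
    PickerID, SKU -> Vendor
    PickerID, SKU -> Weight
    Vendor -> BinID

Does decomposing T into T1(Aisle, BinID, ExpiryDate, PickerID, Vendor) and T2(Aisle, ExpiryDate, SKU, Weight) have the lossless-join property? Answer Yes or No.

No

The shared attributes are {Aisle, ExpiryDate} and {Aisle, ExpiryDate}⁺ = {Aisle, ExpiryDate}.
The closure covers neither T1 nor T2 entirely; the join is not lossless.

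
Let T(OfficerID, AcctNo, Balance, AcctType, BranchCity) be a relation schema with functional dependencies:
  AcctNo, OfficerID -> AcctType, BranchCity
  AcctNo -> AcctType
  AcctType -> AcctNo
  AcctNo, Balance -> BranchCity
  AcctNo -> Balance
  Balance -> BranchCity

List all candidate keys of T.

{AcctNo, OfficerID}, {AcctType, OfficerID}

{OfficerID} never appears on the right of any FD, so every key must include it.
{AcctNo, OfficerID}⁺ = {AcctNo, AcctType, Balance, BranchCity, OfficerID}, which is every attribute, so {AcctNo, OfficerID} is a candidate key.
{AcctType, OfficerID}⁺ = {AcctNo, AcctType, Balance, BranchCity, OfficerID}, which is every attribute, so {AcctType, OfficerID} is a candidate key.
Any other superkey properly contains one of these, so there are no further candidate keys.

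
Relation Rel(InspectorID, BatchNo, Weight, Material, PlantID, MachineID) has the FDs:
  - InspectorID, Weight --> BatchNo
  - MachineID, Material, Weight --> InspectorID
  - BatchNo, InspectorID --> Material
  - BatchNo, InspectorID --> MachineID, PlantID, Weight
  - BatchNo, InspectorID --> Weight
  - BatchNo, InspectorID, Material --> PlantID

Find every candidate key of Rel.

{BatchNo, InspectorID}, {InspectorID, Weight}, {MachineID, Material, Weight}

{BatchNo, InspectorID}⁺ = {BatchNo, InspectorID, MachineID, Material, PlantID, Weight}, which is every attribute, so {BatchNo, InspectorID} is a candidate key.
{InspectorID, Weight}⁺ = {BatchNo, InspectorID, MachineID, Material, PlantID, Weight}, which is every attribute, so {InspectorID, Weight} is a candidate key.
{MachineID, Material, Weight}⁺ = {BatchNo, InspectorID, MachineID, Material, PlantID, Weight}, which is every attribute, so {MachineID, Material, Weight} is a candidate key.
These are minimal and exhaustive — every other superkey contains one of them.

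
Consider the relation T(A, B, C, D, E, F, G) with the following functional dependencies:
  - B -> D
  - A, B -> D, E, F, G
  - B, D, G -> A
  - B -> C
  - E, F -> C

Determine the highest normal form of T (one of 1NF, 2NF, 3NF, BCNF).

Candidate keys: {A, B}, {B, G}. Prime attributes: {A, B, G}.
B -> D: {B}⁺ = {B, C, D}, which is not all of the attributes, so the left side is not a superkey — BCNF is violated.
B -> D has non-prime {D} on the right and a non-superkey on the left, so 3NF fails.
Since {B} ⊂ {A, B} and {B}⁺ ⊇ {C, D} with {C, D} non-prime, there is a partial dependency; 2NF fails.

1NF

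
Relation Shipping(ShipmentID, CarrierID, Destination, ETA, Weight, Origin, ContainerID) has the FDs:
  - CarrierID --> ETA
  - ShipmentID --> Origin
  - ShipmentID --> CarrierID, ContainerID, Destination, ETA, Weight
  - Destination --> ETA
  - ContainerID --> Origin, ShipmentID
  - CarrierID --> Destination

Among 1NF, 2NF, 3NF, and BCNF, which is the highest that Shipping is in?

2NF

Candidate keys: {ContainerID}, {ShipmentID}. Prime attributes: {ContainerID, ShipmentID}.
CarrierID --> ETA: {CarrierID}⁺ = {CarrierID, Destination, ETA}, which is not all of the attributes, so the left side is not a superkey — BCNF is violated.
CarrierID --> ETA has non-prime {ETA} on the right and a non-superkey on the left, so 3NF fails.
Every candidate key is a single attribute, so no partial dependency is possible; 2NF holds.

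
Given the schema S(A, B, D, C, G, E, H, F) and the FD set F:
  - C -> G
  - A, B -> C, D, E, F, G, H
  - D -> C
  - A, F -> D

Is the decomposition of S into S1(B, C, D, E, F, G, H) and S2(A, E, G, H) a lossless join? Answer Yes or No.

No

Common attributes: {E, G, H}; their closure is {E, G, H}.
S1 ⊄ {E, G, H} and S2 ⊄ {E, G, H}, so the split is lossy.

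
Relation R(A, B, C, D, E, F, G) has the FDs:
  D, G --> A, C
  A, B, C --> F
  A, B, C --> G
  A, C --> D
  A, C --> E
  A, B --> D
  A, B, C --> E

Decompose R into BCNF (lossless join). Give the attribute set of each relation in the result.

{A, C, D, E}; {A, C, G}; {B, D, F, G}

Candidate keys of the original relation: {A, B, C}, {A, B, G}, {B, D, G}.
Within {A, B, C, D, E, F, G}: {D, G}⁺ ∩ {A, B, C, D, E, F, G} = {A, C, D, E, G}, not the whole set, so D, G --> A, C, E violates BCNF; decompose into {A, C, D, E, G} and {B, D, F, G}.
Within {A, C, D, E, G}: {A, C}⁺ ∩ {A, C, D, E, G} = {A, C, D, E}, not the whole set, so A, C --> D, E violates BCNF; decompose into {A, C, D, E} and {A, C, G}.
{A, C, D, E} has no BCNF violation.
{A, C, G} has no BCNF violation.
{B, D, F, G} has no BCNF violation.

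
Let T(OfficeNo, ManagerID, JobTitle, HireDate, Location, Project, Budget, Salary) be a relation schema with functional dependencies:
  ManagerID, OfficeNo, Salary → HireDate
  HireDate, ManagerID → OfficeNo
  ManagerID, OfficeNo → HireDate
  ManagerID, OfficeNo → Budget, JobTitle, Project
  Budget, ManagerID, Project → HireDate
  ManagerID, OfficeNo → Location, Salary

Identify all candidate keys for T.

{ManagerID} never appears on the right of any FD, so every key must include it.
{HireDate, ManagerID}⁺ = {Budget, HireDate, JobTitle, Location, ManagerID, OfficeNo, Project, Salary}, which is every attribute, so {HireDate, ManagerID} is a candidate key.
{ManagerID, OfficeNo}⁺ = {Budget, HireDate, JobTitle, Location, ManagerID, OfficeNo, Project, Salary}, which is every attribute, so {ManagerID, OfficeNo} is a candidate key.
{Budget, ManagerID, Project}⁺ = {Budget, HireDate, JobTitle, Location, ManagerID, OfficeNo, Project, Salary}, which is every attribute, so {Budget, ManagerID, Project} is a candidate key.
No proper subset of any of these is a key, and no other minimal superkey exists.

{Budget, ManagerID, Project}, {HireDate, ManagerID}, {ManagerID, OfficeNo}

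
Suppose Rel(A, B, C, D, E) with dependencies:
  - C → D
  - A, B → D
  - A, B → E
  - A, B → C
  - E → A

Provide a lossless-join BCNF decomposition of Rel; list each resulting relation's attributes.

Candidate keys of the original relation: {A, B}, {B, E}.
Within {A, B, C, D, E}: {C}⁺ ∩ {A, B, C, D, E} = {C, D}, not the whole set, so C → D violates BCNF; decompose into {C, D} and {A, B, C, E}.
{C, D} is in BCNF.
Within {A, B, C, E}: {E}⁺ ∩ {A, B, C, E} = {A, E}, not the whole set, so E → A violates BCNF; decompose into {A, E} and {B, C, E}.
{A, E} is in BCNF.
{B, C, E} is in BCNF.

{A, E}; {B, C, E}; {C, D}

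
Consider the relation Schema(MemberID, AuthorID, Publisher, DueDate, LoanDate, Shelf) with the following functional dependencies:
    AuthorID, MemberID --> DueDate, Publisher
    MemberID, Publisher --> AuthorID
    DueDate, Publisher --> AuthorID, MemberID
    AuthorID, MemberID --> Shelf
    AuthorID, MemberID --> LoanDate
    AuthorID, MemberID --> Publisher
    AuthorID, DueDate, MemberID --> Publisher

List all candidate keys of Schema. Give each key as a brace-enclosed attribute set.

{AuthorID, MemberID} is a candidate key since {AuthorID, MemberID}⁺ = {AuthorID, DueDate, LoanDate, MemberID, Publisher, Shelf} covers every attribute.
{DueDate, Publisher} is a candidate key since {DueDate, Publisher}⁺ = {AuthorID, DueDate, LoanDate, MemberID, Publisher, Shelf} covers every attribute.
{MemberID, Publisher} is a candidate key since {MemberID, Publisher}⁺ = {AuthorID, DueDate, LoanDate, MemberID, Publisher, Shelf} covers every attribute.
No proper subset of any of these is a key, and no other minimal superkey exists.

{AuthorID, MemberID}, {DueDate, Publisher}, {MemberID, Publisher}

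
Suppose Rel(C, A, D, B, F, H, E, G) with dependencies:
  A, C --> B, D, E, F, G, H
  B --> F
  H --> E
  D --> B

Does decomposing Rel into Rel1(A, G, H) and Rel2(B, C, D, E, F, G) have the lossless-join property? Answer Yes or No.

No

Rel1 ∩ Rel2 = {G}; its closure under F is {G}.
Rel1 ⊄ {G} and Rel2 ⊄ {G}, so the split is lossy.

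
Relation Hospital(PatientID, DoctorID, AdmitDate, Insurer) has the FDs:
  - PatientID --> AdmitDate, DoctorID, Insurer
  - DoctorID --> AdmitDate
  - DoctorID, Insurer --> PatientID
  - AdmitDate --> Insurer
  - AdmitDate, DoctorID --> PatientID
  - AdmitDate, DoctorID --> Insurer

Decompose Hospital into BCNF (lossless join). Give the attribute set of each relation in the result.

{AdmitDate, DoctorID, PatientID}; {AdmitDate, Insurer}

Candidate keys of the original relation: {DoctorID}, {PatientID}.
{AdmitDate, DoctorID, Insurer, PatientID}: {AdmitDate} determines {AdmitDate, Insurer} here but is not a superkey — split on AdmitDate --> Insurer, giving {AdmitDate, Insurer} and {AdmitDate, DoctorID, PatientID}.
{AdmitDate, Insurer}: every determinant is a superkey — BCNF.
{AdmitDate, DoctorID, PatientID}: every determinant is a superkey — BCNF.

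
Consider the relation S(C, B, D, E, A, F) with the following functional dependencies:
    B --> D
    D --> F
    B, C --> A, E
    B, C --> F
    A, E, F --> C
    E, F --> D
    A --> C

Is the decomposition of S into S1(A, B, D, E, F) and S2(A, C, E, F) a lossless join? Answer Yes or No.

Yes

The shared attributes are {A, E, F} and {A, E, F}⁺ = {A, C, D, E, F}.
S2 is contained in that closure, so S1 ∩ S2 --> S2 holds and the join is lossless.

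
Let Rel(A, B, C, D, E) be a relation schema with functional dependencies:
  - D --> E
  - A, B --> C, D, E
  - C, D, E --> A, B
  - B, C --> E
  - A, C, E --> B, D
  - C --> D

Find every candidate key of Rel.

{A, B}, {C}

{C} is a candidate key since {C}⁺ = {A, B, C, D, E} covers every attribute.
{A, B} is a candidate key since {A, B}⁺ = {A, B, C, D, E} covers every attribute.
These are minimal and exhaustive — every other superkey contains one of them.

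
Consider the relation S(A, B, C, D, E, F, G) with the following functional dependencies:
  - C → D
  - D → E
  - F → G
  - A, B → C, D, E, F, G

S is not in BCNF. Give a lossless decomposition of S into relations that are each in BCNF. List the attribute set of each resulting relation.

Candidate key of the original relation: {A, B}.
{A, B, C, D, E, F, G}: {C} determines {C, D, E} here but is not a superkey — split on C → D, E, giving {C, D, E} and {A, B, C, F, G}.
{C, D, E}: {D} determines {D, E} here but is not a superkey — split on D → E, giving {D, E} and {C, D}.
{D, E} is in BCNF.
{C, D} is in BCNF.
{A, B, C, F, G}: {F} determines {F, G} here but is not a superkey — split on F → G, giving {F, G} and {A, B, C, F}.
{F, G} is in BCNF.
{A, B, C, F} is in BCNF.

{A, B, C, F}; {C, D}; {D, E}; {F, G}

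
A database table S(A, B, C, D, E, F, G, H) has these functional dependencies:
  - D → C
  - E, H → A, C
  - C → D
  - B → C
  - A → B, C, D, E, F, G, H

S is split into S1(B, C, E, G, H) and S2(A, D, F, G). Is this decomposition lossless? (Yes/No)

The shared attributes are {G} and {G}⁺ = {G}.
The closure covers neither S1 nor S2 entirely; the join is not lossless.

No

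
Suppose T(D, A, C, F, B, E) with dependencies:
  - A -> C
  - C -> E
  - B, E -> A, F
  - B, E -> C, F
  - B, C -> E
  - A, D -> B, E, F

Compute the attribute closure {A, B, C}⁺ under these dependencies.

{A, B, C, E, F}

Start with {A, B, C}.
C -> E applies; add {E} → now {A, B, C, E}.
B, E -> A, F applies; add {F} → now {A, B, C, E, F}.
No further FD applies.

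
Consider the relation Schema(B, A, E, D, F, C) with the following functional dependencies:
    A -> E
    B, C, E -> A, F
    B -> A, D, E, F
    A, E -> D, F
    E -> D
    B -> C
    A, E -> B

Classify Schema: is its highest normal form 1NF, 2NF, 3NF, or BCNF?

2NF

Candidate keys: {A}, {B}. Prime attributes: {A, B}.
E -> D: {E}⁺ = {D, E}, which is not all of the attributes, so the left side is not a superkey — BCNF is violated.
E -> D has non-prime {D} on the right and a non-superkey on the left, so 3NF fails.
Every candidate key is a single attribute, so no partial dependency is possible; 2NF holds.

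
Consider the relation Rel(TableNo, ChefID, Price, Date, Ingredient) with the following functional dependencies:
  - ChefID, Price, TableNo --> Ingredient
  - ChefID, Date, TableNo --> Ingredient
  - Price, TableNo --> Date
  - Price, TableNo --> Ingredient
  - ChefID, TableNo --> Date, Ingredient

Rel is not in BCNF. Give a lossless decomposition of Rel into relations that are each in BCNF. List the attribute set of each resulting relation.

{ChefID, Date, Ingredient, TableNo}; {ChefID, Price, TableNo}; {Date, Price, TableNo}

Candidate key of the original relation: {ChefID, Price, TableNo}.
{ChefID, Date, Ingredient, Price, TableNo}: {ChefID, Date, TableNo} determines {ChefID, Date, Ingredient, TableNo} here but is not a superkey — split on ChefID, Date, TableNo --> Ingredient, giving {ChefID, Date, Ingredient, TableNo} and {ChefID, Date, Price, TableNo}.
{ChefID, Date, Ingredient, TableNo} is in BCNF.
{ChefID, Date, Price, TableNo}: {Price, TableNo} determines {Date, Price, TableNo} here but is not a superkey — split on Price, TableNo --> Date, giving {Date, Price, TableNo} and {ChefID, Price, TableNo}.
{Date, Price, TableNo} is in BCNF.
{ChefID, Price, TableNo} is in BCNF.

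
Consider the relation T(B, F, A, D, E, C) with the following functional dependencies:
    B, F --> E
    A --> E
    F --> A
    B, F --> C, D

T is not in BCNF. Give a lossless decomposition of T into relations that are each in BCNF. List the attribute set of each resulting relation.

{A, E}; {A, F}; {B, C, D, F}

Candidate key of the original relation: {B, F}.
{A, B, C, D, E, F}: {A} determines {A, E} here but is not a superkey — split on A --> E, giving {A, E} and {A, B, C, D, F}.
{A, E} has no BCNF violation.
{A, B, C, D, F}: {F} determines {A, F} here but is not a superkey — split on F --> A, giving {A, F} and {B, C, D, F}.
{A, F} has no BCNF violation.
{B, C, D, F} has no BCNF violation.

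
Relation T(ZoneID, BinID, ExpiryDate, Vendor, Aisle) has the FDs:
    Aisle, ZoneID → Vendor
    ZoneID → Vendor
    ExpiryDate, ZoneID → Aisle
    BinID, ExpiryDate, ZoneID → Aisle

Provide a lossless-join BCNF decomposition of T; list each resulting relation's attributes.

Candidate key of the original relation: {BinID, ExpiryDate, ZoneID}.
{Aisle, BinID, ExpiryDate, Vendor, ZoneID}: {Aisle, ZoneID} determines {Aisle, Vendor, ZoneID} here but is not a superkey — split on Aisle, ZoneID → Vendor, giving {Aisle, Vendor, ZoneID} and {Aisle, BinID, ExpiryDate, ZoneID}.
{Aisle, Vendor, ZoneID}: {ZoneID} determines {Vendor, ZoneID} here but is not a superkey — split on ZoneID → Vendor, giving {Vendor, ZoneID} and {Aisle, ZoneID}.
{Vendor, ZoneID}: every determinant is a superkey — BCNF.
{Aisle, ZoneID}: every determinant is a superkey — BCNF.
{Aisle, BinID, ExpiryDate, ZoneID}: {ExpiryDate, ZoneID} determines {Aisle, ExpiryDate, ZoneID} here but is not a superkey — split on ExpiryDate, ZoneID → Aisle, giving {Aisle, ExpiryDate, ZoneID} and {BinID, ExpiryDate, ZoneID}.
{Aisle, ExpiryDate, ZoneID}: every determinant is a superkey — BCNF.
{BinID, ExpiryDate, ZoneID}: every determinant is a superkey — BCNF.

{Aisle, ExpiryDate, ZoneID}; {BinID, ExpiryDate, ZoneID}; {Vendor, ZoneID}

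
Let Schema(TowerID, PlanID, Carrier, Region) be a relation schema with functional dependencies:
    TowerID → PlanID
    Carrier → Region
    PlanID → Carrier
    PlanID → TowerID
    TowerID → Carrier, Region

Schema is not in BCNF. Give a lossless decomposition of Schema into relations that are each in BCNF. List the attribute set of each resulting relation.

{Carrier, PlanID, TowerID}; {Carrier, Region}

Candidate keys of the original relation: {PlanID}, {TowerID}.
Within {Carrier, PlanID, Region, TowerID}: {Carrier}⁺ ∩ {Carrier, PlanID, Region, TowerID} = {Carrier, Region}, not the whole set, so Carrier → Region violates BCNF; decompose into {Carrier, Region} and {Carrier, PlanID, TowerID}.
{Carrier, Region} is in BCNF.
{Carrier, PlanID, TowerID} is in BCNF.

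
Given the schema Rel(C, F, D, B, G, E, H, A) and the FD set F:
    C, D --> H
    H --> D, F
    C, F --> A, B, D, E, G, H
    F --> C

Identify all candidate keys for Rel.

{F}⁺ = {A, B, C, D, E, F, G, H}, which is every attribute, so {F} is a candidate key.
{H}⁺ = {A, B, C, D, E, F, G, H}, which is every attribute, so {H} is a candidate key.
{C, D}⁺ = {A, B, C, D, E, F, G, H}, which is every attribute, so {C, D} is a candidate key.
Any other superkey properly contains one of these, so there are no further candidate keys.

{C, D}, {F}, {H}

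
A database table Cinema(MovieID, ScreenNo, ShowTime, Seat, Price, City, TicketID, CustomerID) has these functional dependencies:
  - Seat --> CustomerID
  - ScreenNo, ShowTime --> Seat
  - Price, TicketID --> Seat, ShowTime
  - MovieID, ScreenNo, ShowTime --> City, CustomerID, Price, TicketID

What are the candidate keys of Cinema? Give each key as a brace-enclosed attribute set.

{MovieID, Price, ScreenNo, TicketID}, {MovieID, ScreenNo, ShowTime}

{MovieID, ScreenNo} never appear on the right of any FD, so every key must include all of them.
{MovieID, ScreenNo, ShowTime}⁺ = {City, CustomerID, MovieID, Price, ScreenNo, Seat, ShowTime, TicketID}, which is every attribute, so {MovieID, ScreenNo, ShowTime} is a candidate key.
{MovieID, Price, ScreenNo, TicketID}⁺ = {City, CustomerID, MovieID, Price, ScreenNo, Seat, ShowTime, TicketID}, which is every attribute, so {MovieID, Price, ScreenNo, TicketID} is a candidate key.
No proper subset of any of these is a key, and no other minimal superkey exists.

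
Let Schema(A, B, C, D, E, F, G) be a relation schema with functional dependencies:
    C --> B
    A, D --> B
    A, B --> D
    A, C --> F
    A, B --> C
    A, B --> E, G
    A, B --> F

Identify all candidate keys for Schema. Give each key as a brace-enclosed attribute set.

{A} never appears on the right of any FD, so every key must include it.
{A, B}⁺ = {A, B, C, D, E, F, G} — all of the relation — so {A, B} is a candidate key.
{A, C}⁺ = {A, B, C, D, E, F, G} — all of the relation — so {A, C} is a candidate key.
{A, D}⁺ = {A, B, C, D, E, F, G} — all of the relation — so {A, D} is a candidate key.
These are minimal and exhaustive — every other superkey contains one of them.

{A, B}, {A, C}, {A, D}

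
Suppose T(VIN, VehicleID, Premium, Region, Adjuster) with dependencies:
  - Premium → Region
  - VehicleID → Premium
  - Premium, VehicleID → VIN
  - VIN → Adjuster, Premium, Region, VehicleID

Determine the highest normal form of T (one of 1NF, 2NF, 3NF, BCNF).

2NF

Candidate keys: {VIN}, {VehicleID}. Prime attributes: {VIN, VehicleID}.
For Premium → Region we have {Premium}⁺ = {Premium, Region}; {Premium} is not a superkey, so BCNF fails.
Because {Region} is non-prime and the left side of Premium → Region is not a superkey, the relation is not in 3NF.
Every candidate key is a single attribute, so no partial dependency is possible; 2NF holds.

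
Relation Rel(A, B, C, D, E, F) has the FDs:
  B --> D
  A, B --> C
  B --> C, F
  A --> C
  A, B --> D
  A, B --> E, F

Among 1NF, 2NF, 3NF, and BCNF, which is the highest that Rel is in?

1NF

Candidate key: {A, B}. Prime attributes: {A, B}.
B --> D: {B}⁺ = {B, C, D, F}, which is not all of the attributes, so the left side is not a superkey — BCNF is violated.
B --> D determines the non-prime attribute {D} from a non-superkey — 3NF is violated.
{A} is a proper subset of the key {A, B}, and {A}⁺ contains the non-prime attribute {C} — a partial dependency, so 2NF is violated.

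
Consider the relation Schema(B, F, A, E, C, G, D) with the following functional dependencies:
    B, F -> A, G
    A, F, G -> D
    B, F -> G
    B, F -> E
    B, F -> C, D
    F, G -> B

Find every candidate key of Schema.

Attributes never on any right-hand side: {F} — every candidate key must contain it.
Closure of {B, F} is {A, B, C, D, E, F, G}, the whole schema; {B, F} is a candidate key.
Closure of {F, G} is {A, B, C, D, E, F, G}, the whole schema; {F, G} is a candidate key.
Any other superkey properly contains one of these, so there are no further candidate keys.

{B, F}, {F, G}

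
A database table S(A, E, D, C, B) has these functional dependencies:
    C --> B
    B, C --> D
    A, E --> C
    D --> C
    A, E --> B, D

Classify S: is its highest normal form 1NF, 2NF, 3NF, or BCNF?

2NF

Candidate key: {A, E}. Prime attributes: {A, E}.
C --> B breaks BCNF: {C}⁺ = {B, C, D}, so {C} is not a superkey.
C --> B determines the non-prime attribute {B} from a non-superkey — 3NF is violated.
No non-prime attribute depends on a proper subset of any candidate key, so 2NF holds.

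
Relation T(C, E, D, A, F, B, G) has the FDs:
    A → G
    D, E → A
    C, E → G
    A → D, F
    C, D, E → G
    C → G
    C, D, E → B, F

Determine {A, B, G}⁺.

Start with {A, B, G}.
A → D, F applies; add {D, F} → now {A, B, D, F, G}.
No further FD applies.

{A, B, D, F, G}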